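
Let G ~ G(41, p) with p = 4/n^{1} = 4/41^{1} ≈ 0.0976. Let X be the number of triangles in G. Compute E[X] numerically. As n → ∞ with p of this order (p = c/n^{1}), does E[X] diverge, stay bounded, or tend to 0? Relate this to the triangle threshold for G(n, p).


Number of potential triangles: C(41, 3) = 10660.
Each occurs with probability p³ ≈ (0.0976)³ ≈ 9.28599e-04.
By linearity: E[X] = C(41, 3)·p³ ≈ 10660 · 9.28599e-04 ≈ 9.899.
Here α = 1, so p = 4/n is exactly at the triangle threshold p ~ 1/n. Asymptotically E[X] → c³/6 = 4³/6 = 32/3 ≈ 10.667, a bounded constant. In this regime the triangle count is asymptotically Poisson(c³/6).

E[X] ≈ 9.899; in regime p = Θ(1/n^{1}) E[X] stays bounded (at the triangle threshold p ~ 1/n).


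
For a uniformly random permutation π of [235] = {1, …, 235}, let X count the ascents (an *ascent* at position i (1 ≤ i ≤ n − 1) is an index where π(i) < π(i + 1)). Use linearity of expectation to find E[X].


Write X = Σ X_I over i = 1, …, 234, with X_I the indicator of one ascent.
There are 234 indicators.
For each fixed i, the pair (π(i), π(i+1)) is a uniformly random ordered pair of distinct values from {1, …, 235}; by symmetry P[π(i) < π(i+1)] = 1/2.
By linearity: E[X] = 234 · (1/2) = (235 − 1) · (1/2) = 117 ≈ 117.000.

E[X] = 117 = 117.000.


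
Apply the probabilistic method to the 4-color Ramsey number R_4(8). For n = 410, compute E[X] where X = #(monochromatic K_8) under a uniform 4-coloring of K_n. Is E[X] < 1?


E[X] = C(410, 8) · 4^{1 − 28} = 18488798173326195 · 4^{−27} = 18488798173326195/18014398509481984.
As a reduced fraction: E[X] = 18488798173326195/18014398509481984 ≈ 1.0263.
Is E[X] < 1? NO.
Since E[X] ≥ 1, the first-moment bound is inconclusive at n = 410; it does NOT by itself certify R_4(8) > 410.

E[X] = 18488798173326195/18014398509481984 ≈ 1.0263; E[X] ≥ 1; first-moment method inconclusive here.


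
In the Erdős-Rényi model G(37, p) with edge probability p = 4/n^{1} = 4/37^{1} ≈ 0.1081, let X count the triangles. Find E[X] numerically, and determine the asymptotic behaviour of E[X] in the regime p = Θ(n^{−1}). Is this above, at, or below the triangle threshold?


Number of potential triangles: C(37, 3) = 7770.
Each occurs with probability p³ ≈ (0.1081)³ ≈ 1.263499e-03.
By linearity: E[X] = C(37, 3)·p³ ≈ 7770 · 1.263499e-03 ≈ 9.8174.
Here α = 1, so p = 4/n is exactly at the triangle threshold p ~ 1/n. Asymptotically E[X] → c³/6 = 4³/6 = 32/3 ≈ 10.6667, a bounded constant. In this regime the triangle count is asymptotically Poisson(c³/6).

E[X] ≈ 9.8174; in regime p = Θ(1/n^{1}) E[X] stays bounded (at the triangle threshold p ~ 1/n).


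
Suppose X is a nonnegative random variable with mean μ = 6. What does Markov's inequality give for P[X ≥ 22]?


μ = E[X] = 6, a = 22.
Markov: P[X ≥ 22] ≤ μ/a = (6)/22 = 3/11.
Numerically: ≈ 0.273.
(Since a = 22 > μ = 6.000, the bound 3/11 is < 1 and informative.)

P[X ≥ 22] ≤ 3/11 ≈ 0.273.


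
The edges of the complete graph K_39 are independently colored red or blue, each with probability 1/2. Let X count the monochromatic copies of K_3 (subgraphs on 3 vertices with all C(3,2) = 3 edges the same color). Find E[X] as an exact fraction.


Let X = Σ_S X_S over the C(39, 3) = 9139 subsets S of size 3, where X_S = 1 if the K_3 on S is monochromatic.
For a fixed S, the K_3 on S has C(3, 2) = 3 edges. P[all 3 edges red] = (1/2)^3, and likewise for blue, so P[monochromatic] = 2·(1/2)^3 = 2^{1 − 3} = 1/4.
By linearity: E[X] = C(39, 3) · 2^{1 − 3} = 9139 · 1/4 = 9139/4.
Numerically: E[X] ≈ 2284.7500.

E[X] = C(39,3)·2^(1−C(3,2)) = 9139/4 ≈ 2284.7500.


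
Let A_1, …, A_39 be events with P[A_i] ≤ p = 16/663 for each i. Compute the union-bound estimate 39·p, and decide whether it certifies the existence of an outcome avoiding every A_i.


Union bound: P[∪_{i=1}^{39} A_i] ≤ Σ_i P[A_i] ≤ 39·p = 39·(16/663) = 16/17.
Numerically: 16/17 ≈ 0.9411765.
Is 16/17 < 1? YES.
Since P[∪ A_i] ≤ 16/17 < 1, the complement has P[∩ A_i^c] ≥ 1 − 16/17 = 1/17 > 0, so some outcome avoids every A_i.

39·p = 16/17 ≈ 0.9411765; existence CERTIFIED by the union bound.


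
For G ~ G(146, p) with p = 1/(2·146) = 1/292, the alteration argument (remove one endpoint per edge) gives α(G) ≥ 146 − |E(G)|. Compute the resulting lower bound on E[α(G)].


E[|E(G)|] = C(146, 2)·p = 10585 · (1/292) = 145/4.
E[α(G)] ≥ n − E[|E(G)|] = 146 − 145/4 = 439/4.
Numerically: ≈ 109.750.
(This is only a lower bound; the true E[α(G)] may be larger.)

E[α(G)] ≥ 439/4 ≈ 109.750.


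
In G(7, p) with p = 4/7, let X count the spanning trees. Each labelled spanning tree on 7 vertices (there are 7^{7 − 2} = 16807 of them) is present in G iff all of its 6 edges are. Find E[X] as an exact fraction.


K_7 has 7^{7 − 2} = 16807 labelled spanning trees.
For each such spanning tree H, let X_H = 1 if all 6 edges of H are present in G. Then P[X_H = 1] = p^{6} = (4/7)^{6} = 4096/117649.
Summing the indicators: E[X] = Σ_H E[X_H] = 16807 · p^{6} = 16807 · 4096/117649 = 4096/7.
Numerically: E[X] ≈ 585.

E[X] = 16807 · (4/7)^{6} = 4096/7 ≈ 585.


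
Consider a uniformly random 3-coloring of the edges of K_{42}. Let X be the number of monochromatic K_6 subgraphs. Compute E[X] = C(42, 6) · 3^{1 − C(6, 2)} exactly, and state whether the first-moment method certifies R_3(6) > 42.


E[X] = C(42, 6) · 3^{1 − 15} = 5245786 · 3^{−14} = 5245786/4782969.
As a reduced fraction: E[X] = 5245786/4782969 ≈ 1.096764.
Is E[X] < 1? NO.
Since E[X] ≥ 1, the first-moment bound is inconclusive at n = 42; it does NOT by itself certify R_3(6) > 42.

E[X] = 5245786/4782969 ≈ 1.096764; E[X] ≥ 1; first-moment method inconclusive here.


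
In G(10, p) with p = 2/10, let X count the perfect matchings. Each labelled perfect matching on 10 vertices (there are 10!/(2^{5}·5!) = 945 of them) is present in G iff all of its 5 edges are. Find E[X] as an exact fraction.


K_10 has 10!/(2^{5}·5!) = 945 labelled perfect matchings.
For each such perfect matching H, let X_H = 1 if all 5 edges of H are present in G. Then P[X_H = 1] = p^{5} = (1/5)^{5} = 1/3125.
By linearity of expectation: E[X] = Σ_H E[X_H] = 945 · p^{5} = 945 · 1/3125 = 189/625.
Numerically: E[X] ≈ 0.302.

E[X] = 945 · (1/5)^{5} = 189/625 ≈ 0.302.


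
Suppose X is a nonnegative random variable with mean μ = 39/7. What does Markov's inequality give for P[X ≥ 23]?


μ = E[X] = 39/7, a = 23.
Markov: P[X ≥ 23] ≤ μ/a = (39/7)/23 = 39/161.
Numerically: ≈ 0.242236.
(Since a = 23 > μ = 5.571429, the bound 39/161 is < 1 and informative.)

P[X ≥ 23] ≤ 39/161 ≈ 0.242236.


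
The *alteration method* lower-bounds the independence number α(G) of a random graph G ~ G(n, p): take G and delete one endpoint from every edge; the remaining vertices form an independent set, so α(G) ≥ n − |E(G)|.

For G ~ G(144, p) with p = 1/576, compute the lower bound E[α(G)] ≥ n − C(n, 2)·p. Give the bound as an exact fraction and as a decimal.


E[|E(G)|] = C(144, 2)·p = 10296 · (1/576) = 143/8.
E[α(G)] ≥ n − E[|E(G)|] = 144 − 143/8 = 1009/8.
Numerically: ≈ 126.12500.
(This is only a lower bound; the true E[α(G)] may be larger.)

E[α(G)] ≥ 1009/8 ≈ 126.12500.


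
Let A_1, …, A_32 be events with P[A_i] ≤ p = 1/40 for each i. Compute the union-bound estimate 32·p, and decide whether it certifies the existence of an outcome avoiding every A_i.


Union bound: P[∪_{i=1}^{32} A_i] ≤ Σ_i P[A_i] ≤ 32·p = 32·(1/40) = 4/5.
Numerically: 4/5 ≈ 0.8000000.
Is 4/5 < 1? YES.
Since P[∪ A_i] ≤ 4/5 < 1, the complement has P[∩ A_i^c] ≥ 1 − 4/5 = 1/5 > 0, so some outcome avoids every A_i.

32·p = 4/5 ≈ 0.8000000; existence CERTIFIED by the union bound.


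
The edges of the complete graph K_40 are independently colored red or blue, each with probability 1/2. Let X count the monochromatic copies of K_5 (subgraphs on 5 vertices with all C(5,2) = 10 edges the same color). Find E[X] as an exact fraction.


Let X = Σ_S X_S over the C(40, 5) = 658008 subsets S of size 5, where X_S = 1 if the K_5 on S is monochromatic.
For a fixed S, the K_5 on S has C(5, 2) = 10 edges. P[all 10 edges red] = (1/2)^10, and likewise for blue, so P[monochromatic] = 2·(1/2)^10 = 2^{1 − 10} = 1/512.
By linearity: E[X] = C(40, 5) · 2^{1 − 10} = 658008 · 1/512 = 82251/64.
Numerically: E[X] ≈ 1285.171875.

E[X] = C(40,5)·2^(1−C(5,2)) = 82251/64 ≈ 1285.171875.


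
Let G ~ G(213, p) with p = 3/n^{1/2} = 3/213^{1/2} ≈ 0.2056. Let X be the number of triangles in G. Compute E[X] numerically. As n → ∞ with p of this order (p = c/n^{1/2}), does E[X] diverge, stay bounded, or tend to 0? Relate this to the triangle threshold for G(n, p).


Number of potential triangles: C(213, 3) = 1587986.
Each occurs with probability p³ ≈ (0.2056)³ ≈ 8.685491e-03.
By linearity: E[X] = C(213, 3)·p³ ≈ 1587986 · 8.685491e-03 ≈ 13792.4376.
Since α = 1/2 < 1, p = c/n^{1/2} ≫ 1/n is above the triangle threshold p ~ 1/n. Asymptotically E[X] ~ (c³/6)·n^{3(1−α)} = (3³/6)·n^{1.5} → ∞; triangles are abundant w.h.p.

E[X] ≈ 13792.4376; in regime p = Θ(1/n^{1/2}) E[X] diverges (above the triangle threshold p ~ 1/n).


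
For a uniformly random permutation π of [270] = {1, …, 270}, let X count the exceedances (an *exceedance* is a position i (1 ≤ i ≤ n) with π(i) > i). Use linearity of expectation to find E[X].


Write X = Σ_{i=1}^{270} X_i, where X_i = 1_{π(i) > i}.
For each fixed i, π(i) is uniform over {1, …, 270} (marginal of a uniform permutation), so P[π(i) > i] = (n − i)/n. Summing: Σ_{i=1}^{270} (n − i)/n = (0 + 1 + … + 269)/270 = 270(270 − 1)/(2·270) = (270 − 1)/2.
Hence E[X] = Σ_{i=1}^{270} (270 − i)/270 = 269/2 ≈ 134.500000.

E[X] = 269/2 = 134.500000.


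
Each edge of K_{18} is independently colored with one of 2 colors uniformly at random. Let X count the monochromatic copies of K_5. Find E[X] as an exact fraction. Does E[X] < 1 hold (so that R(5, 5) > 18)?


E[X] = C(18, 5) · 2^{1 − 10} = 8568 · 2^{−9} = 8568/512.
As a reduced fraction: E[X] = 1071/64 ≈ 16.734375.
Is E[X] < 1? NO.
Since E[X] ≥ 1, the first-moment bound is inconclusive at n = 18; it does NOT by itself certify R(5, 5) > 18.

E[X] = 1071/64 ≈ 16.734375; E[X] ≥ 1; first-moment method inconclusive here.


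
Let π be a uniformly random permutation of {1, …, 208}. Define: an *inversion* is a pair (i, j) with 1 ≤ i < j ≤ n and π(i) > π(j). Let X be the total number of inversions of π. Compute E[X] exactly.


Write X = Σ X_I over the C(208, 2) = 21528 pairs i < j, with X_I the indicator of one inversion.
There are 21528 indicators.
For each fixed pair i < j, the values π(i) and π(j) are two distinct elements of {1, …, 208} in uniformly random order; by symmetry P[π(i) > π(j)] = 1/2.
By linearity: E[X] = 21528 · (1/2) = C(208, 2) · (1/2) = 21528/2 = 10764 ≈ 10764.000000.

E[X] = 10764 = 10764.000000.


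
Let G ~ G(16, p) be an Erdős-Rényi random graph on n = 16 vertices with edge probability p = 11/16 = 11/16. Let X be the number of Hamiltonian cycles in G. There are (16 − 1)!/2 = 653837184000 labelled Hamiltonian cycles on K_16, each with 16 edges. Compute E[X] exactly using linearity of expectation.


K_16 has (16 − 1)!/2 = 653837184000 labelled Hamiltonian cycles.
For each such Hamiltonian cycle H, let X_H = 1 if all 16 edges of H are present in G. Then P[X_H = 1] = p^{16} = (11/16)^{16} = 45949729863572161/18446744073709551616.
Summing the indicators: E[X] = Σ_H E[X_H] = 653837184000 · p^{16} = 653837184000 · 45949729863572161/18446744073709551616 = 29339494120662818290072875/18014398509481984.
Numerically: E[X] ≈ 1.62867e+09.

E[X] = 653837184000 · (11/16)^{16} = 29339494120662818290072875/18014398509481984 ≈ 1.62867e+09.


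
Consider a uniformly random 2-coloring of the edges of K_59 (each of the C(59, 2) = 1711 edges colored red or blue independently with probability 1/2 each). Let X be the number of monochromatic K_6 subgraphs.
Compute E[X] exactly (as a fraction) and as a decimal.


Let X = Σ_S X_S over the C(59, 6) = 45057474 subsets S of size 6, where X_S = 1 if the K_6 on S is monochromatic.
For a fixed S, the K_6 on S has C(6, 2) = 15 edges. P[all 15 edges red] = (1/2)^15, and likewise for blue, so P[monochromatic] = 2·(1/2)^15 = 2^{1 − 15} = 1/16384.
By linearity of expectation: E[X] = C(59, 6) · 2^{1 − 15} = 45057474 · 1/16384 = 22528737/8192.
Numerically: E[X] ≈ 2750.08997.

E[X] = C(59,6)·2^(1−C(6,2)) = 22528737/8192 ≈ 2750.08997.


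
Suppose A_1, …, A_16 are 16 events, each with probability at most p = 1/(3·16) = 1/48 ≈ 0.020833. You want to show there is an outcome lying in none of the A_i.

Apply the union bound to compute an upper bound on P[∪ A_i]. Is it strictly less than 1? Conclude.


Union bound: P[∪_{i=1}^{16} A_i] ≤ Σ_i P[A_i] ≤ 16·p = 16·(1/48) = 1/3.
Numerically: 1/3 ≈ 0.333333.
Is 1/3 < 1? YES.
Since P[∪ A_i] ≤ 1/3 < 1, the complement has P[∩ A_i^c] ≥ 1 − 1/3 = 2/3 > 0, so some outcome avoids every A_i.

16·p = 1/3 ≈ 0.333333; existence CERTIFIED by the union bound.


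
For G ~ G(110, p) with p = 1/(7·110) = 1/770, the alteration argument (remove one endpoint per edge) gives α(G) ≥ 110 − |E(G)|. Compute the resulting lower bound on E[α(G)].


E[|E(G)|] = C(110, 2)·p = 5995 · (1/770) = 109/14.
E[α(G)] ≥ n − E[|E(G)|] = 110 − 109/14 = 1431/14.
Numerically: ≈ 102.214.
(This is only a lower bound; the true E[α(G)] may be larger.)

E[α(G)] ≥ 1431/14 ≈ 102.214.


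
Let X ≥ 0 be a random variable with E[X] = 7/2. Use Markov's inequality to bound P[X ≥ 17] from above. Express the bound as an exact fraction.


μ = E[X] = 7/2, a = 17.
Markov: P[X ≥ 17] ≤ μ/a = (7/2)/17 = 7/34.
Numerically: ≈ 0.2059.
(Since a = 17 > μ = 3.5000, the bound 7/34 is < 1 and informative.)

P[X ≥ 17] ≤ 7/34 ≈ 0.2059.


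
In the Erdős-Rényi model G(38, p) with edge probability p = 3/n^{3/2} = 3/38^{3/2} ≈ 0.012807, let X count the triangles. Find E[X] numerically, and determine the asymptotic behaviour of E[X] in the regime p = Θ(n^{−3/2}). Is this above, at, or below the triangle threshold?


Number of potential triangles: C(38, 3) = 8436.
Each occurs with probability p³ ≈ (0.012807)³ ≈ 2.10057203e-06.
By linearity: E[X] = C(38, 3)·p³ ≈ 8436 · 2.10057203e-06 ≈ 0.017720.
Since α = 3/2 > 1, p = c/n^{3/2} = o(1/n) is below the triangle threshold p ~ 1/n. Asymptotically E[X] ~ (c³/6)·n^{3(1−α)} = (3³/6)·n^{-1.5} → 0, so by Markov's inequality G has no triangles w.h.p.

E[X] ≈ 0.017720; in regime p = Θ(1/n^{3/2}) E[X] tends to 0 (below the triangle threshold p ~ 1/n).


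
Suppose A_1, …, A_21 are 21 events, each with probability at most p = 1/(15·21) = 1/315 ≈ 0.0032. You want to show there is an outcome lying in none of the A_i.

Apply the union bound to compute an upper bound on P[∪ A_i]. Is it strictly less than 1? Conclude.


Union bound: P[∪_{i=1}^{21} A_i] ≤ Σ_i P[A_i] ≤ 21·p = 21·(1/315) = 1/15.
Numerically: 1/15 ≈ 0.0667.
Is 1/15 < 1? YES.
Since P[∪ A_i] ≤ 1/15 < 1, the complement has P[∩ A_i^c] ≥ 1 − 1/15 = 14/15 > 0, so some outcome avoids every A_i.

21·p = 1/15 ≈ 0.0667; existence CERTIFIED by the union bound.


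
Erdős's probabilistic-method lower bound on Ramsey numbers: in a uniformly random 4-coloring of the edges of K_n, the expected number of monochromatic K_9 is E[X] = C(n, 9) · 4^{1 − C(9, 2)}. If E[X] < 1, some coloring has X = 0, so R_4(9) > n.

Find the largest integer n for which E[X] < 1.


We need C(n, 9) · 4^{1 − 36} < 1, i.e. C(n, 9) < 4^{36 − 1} = 1180591620717411303424.
Check values of n near the boundary:
  n = 908: C(908, 9) = 1111058428637338083100; 1111058428637338083100 < 1180591620717411303424? YES
  n = 909: C(909, 9) = 1122169012923711463931; 1122169012923711463931 < 1180591620717411303424? YES
  n = 910: C(910, 9) = 1133378248346922788210; 1133378248346922788210 < 1180591620717411303424? YES
  n = 911: C(911, 9) = 1144686900492291197405; 1144686900492291197405 < 1180591620717411303424? YES
  n = 912: C(912, 9) = 1156095740032081475120; 1156095740032081475120 < 1180591620717411303424? YES
  n = 913: C(913, 9) = 1167605542753639808390; 1167605542753639808390 < 1180591620717411303424? YES
  n = 914: C(914, 9) = 1179217089587653905932; 1179217089587653905932 < 1180591620717411303424? YES
  n = 915: C(915, 9) = 1190931166636537885130; 1190931166636537885130 < 1180591620717411303424? NO
  n = 916: C(916, 9) = 1202748565202942340440; 1202748565202942340440 < 1180591620717411303424? NO
  n = 917: C(917, 9) = 1214670081818390006810; 1214670081818390006810 < 1180591620717411303424? NO
The largest n with C(n, 9) < 1180591620717411303424 is n = 914 (where E[X] = 294804272396913476483/295147905179352825856 ≈ 0.9988). Hence R_4(9) > 914, i.e. R_4(9) ≥ 915.

Largest n = 914; hence R_4(9) > 914.


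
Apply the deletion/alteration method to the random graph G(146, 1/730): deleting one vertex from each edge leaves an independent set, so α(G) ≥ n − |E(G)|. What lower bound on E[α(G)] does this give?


E[|E(G)|] = C(146, 2)·p = 10585 · (1/730) = 29/2.
E[α(G)] ≥ n − E[|E(G)|] = 146 − 29/2 = 263/2.
Numerically: ≈ 131.500.
(This is only a lower bound; the true E[α(G)] may be larger.)

E[α(G)] ≥ 263/2 ≈ 131.500.


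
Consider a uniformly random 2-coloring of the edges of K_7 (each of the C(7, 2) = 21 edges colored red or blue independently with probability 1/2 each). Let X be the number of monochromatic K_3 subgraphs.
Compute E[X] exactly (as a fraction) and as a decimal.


Let X = Σ_S X_S over the C(7, 3) = 35 subsets S of size 3, where X_S = 1 if the K_3 on S is monochromatic.
For a fixed S, the K_3 on S has C(3, 2) = 3 edges. P[all 3 edges red] = (1/2)^3, and likewise for blue, so P[monochromatic] = 2·(1/2)^3 = 2^{1 − 3} = 1/4.
By linearity: E[X] = C(7, 3) · 2^{1 − 3} = 35 · 1/4 = 35/4.
Numerically: E[X] ≈ 8.7500.

E[X] = C(7,3)·2^(1−C(3,2)) = 35/4 ≈ 8.7500.


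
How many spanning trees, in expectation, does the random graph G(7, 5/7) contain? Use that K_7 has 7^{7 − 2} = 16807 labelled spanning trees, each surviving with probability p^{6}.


K_7 has 7^{7 − 2} = 16807 labelled spanning trees.
For each such spanning tree H, let X_H = 1 if all 6 edges of H are present in G. Then P[X_H = 1] = p^{6} = (5/7)^{6} = 15625/117649.
Summing the indicators: E[X] = Σ_H E[X_H] = 16807 · p^{6} = 16807 · 15625/117649 = 15625/7.
Numerically: E[X] ≈ 2.23e+03.

E[X] = 16807 · (5/7)^{6} = 15625/7 ≈ 2.23e+03.


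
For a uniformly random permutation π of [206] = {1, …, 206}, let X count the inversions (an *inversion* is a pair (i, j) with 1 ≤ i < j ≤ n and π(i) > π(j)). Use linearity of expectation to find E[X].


Write X = Σ X_I over the C(206, 2) = 21115 pairs i < j, with X_I the indicator of one inversion.
There are 21115 indicators.
For each fixed pair i < j, the values π(i) and π(j) are two distinct elements of {1, …, 206} in uniformly random order; by symmetry P[π(i) > π(j)] = 1/2.
By linearity: E[X] = 21115 · (1/2) = C(206, 2) · (1/2) = 21115/2 = 21115/2 ≈ 10557.500000.

E[X] = 21115/2 = 10557.500000.


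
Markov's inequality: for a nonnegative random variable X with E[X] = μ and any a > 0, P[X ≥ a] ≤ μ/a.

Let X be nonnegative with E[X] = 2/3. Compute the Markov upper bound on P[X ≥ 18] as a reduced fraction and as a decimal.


μ = E[X] = 2/3, a = 18.
Markov: P[X ≥ 18] ≤ μ/a = (2/3)/18 = 1/27.
Numerically: ≈ 0.037037.
(Since a = 18 > μ = 0.666667, the bound 1/27 is < 1 and informative.)

P[X ≥ 18] ≤ 1/27 ≈ 0.037037.


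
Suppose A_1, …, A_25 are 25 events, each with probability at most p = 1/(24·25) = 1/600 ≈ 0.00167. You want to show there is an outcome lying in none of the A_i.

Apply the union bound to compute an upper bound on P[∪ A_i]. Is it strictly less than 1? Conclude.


Union bound: P[∪_{i=1}^{25} A_i] ≤ Σ_i P[A_i] ≤ 25·p = 25·(1/600) = 1/24.
Numerically: 1/24 ≈ 0.04167.
Is 1/24 < 1? YES.
Since P[∪ A_i] ≤ 1/24 < 1, the complement has P[∩ A_i^c] ≥ 1 − 1/24 = 23/24 > 0, so some outcome avoids every A_i.

25·p = 1/24 ≈ 0.04167; existence CERTIFIED by the union bound.


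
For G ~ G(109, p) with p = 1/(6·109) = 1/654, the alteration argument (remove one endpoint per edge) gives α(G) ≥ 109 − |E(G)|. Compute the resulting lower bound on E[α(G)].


E[|E(G)|] = C(109, 2)·p = 5886 · (1/654) = 9.
E[α(G)] ≥ n − E[|E(G)|] = 109 − 9 = 100.
Numerically: ≈ 100.000000.
(This is only a lower bound; the true E[α(G)] may be larger.)

E[α(G)] ≥ 100 ≈ 100.000000.


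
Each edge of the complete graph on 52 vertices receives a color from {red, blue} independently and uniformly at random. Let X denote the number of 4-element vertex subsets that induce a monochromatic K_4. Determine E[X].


Let X = Σ_S X_S over the C(52, 4) = 270725 subsets S of size 4, where X_S = 1 if the K_4 on S is monochromatic.
For a fixed S, the K_4 on S has C(4, 2) = 6 edges. P[all 6 edges red] = (1/2)^6, and likewise for blue, so P[monochromatic] = 2·(1/2)^6 = 2^{1 − 6} = 1/32.
By linearity: E[X] = C(52, 4) · 2^{1 − 6} = 270725 · 1/32 = 270725/32.
Numerically: E[X] ≈ 8460.156250.

E[X] = C(52,4)·2^(1−C(4,2)) = 270725/32 ≈ 8460.156250.


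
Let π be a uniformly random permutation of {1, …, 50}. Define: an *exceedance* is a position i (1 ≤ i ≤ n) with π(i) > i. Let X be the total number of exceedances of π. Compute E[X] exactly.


Write X = Σ_{i=1}^{50} X_i, where X_i = 1_{π(i) > i}.
For each fixed i, π(i) is uniform over {1, …, 50} (marginal of a uniform permutation), so P[π(i) > i] = (n − i)/n. Summing: Σ_{i=1}^{50} (n − i)/n = (0 + 1 + … + 49)/50 = 50(50 − 1)/(2·50) = (50 − 1)/2.
Hence E[X] = Σ_{i=1}^{50} (50 − i)/50 = 49/2 ≈ 24.500.

E[X] = 49/2 = 24.500.


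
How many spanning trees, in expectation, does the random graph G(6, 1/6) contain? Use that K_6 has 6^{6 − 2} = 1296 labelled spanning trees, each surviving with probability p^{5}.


K_6 has 6^{6 − 2} = 1296 labelled spanning trees.
For each such spanning tree H, let X_H = 1 if all 5 edges of H are present in G. Then P[X_H = 1] = p^{5} = (1/6)^{5} = 1/7776.
By linearity: E[X] = Σ_H E[X_H] = 1296 · p^{5} = 1296 · 1/7776 = 1/6.
Numerically: E[X] ≈ 0.166667.

E[X] = 1296 · (1/6)^{5} = 1/6 ≈ 0.166667.


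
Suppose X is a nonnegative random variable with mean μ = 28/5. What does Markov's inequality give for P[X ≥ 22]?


μ = E[X] = 28/5, a = 22.
Markov: P[X ≥ 22] ≤ μ/a = (28/5)/22 = 14/55.
Numerically: ≈ 0.25455.
(Since a = 22 > μ = 5.60000, the bound 14/55 is < 1 and informative.)

P[X ≥ 22] ≤ 14/55 ≈ 0.25455.


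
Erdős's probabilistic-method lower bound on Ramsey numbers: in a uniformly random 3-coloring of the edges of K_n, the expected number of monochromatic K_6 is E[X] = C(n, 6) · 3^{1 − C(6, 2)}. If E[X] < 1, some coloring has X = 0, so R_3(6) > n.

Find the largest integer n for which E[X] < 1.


We need C(n, 6) · 3^{1 − 15} < 1, i.e. C(n, 6) < 3^{15 − 1} = 4782969.
Check values of n near the boundary:
  n = 40: C(40, 6) = 3838380; 3838380 < 4782969? YES
  n = 41: C(41, 6) = 4496388; 4496388 < 4782969? YES
  n = 42: C(42, 6) = 5245786; 5245786 < 4782969? NO
The largest n with C(n, 6) < 4782969 is n = 41 (where E[X] = 1498796/1594323 ≈ 0.9401). Hence R_3(6) > 41, i.e. R_3(6) ≥ 42.

Largest n = 41; hence R_3(6) > 41.


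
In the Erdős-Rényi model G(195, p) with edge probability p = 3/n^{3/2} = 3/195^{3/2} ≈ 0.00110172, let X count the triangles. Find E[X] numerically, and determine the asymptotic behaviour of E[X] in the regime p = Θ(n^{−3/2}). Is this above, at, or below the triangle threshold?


Number of potential triangles: C(195, 3) = 1216865.
Each occurs with probability p³ ≈ (0.00110172)³ ≈ 1.33723586e-09.
By linearity: E[X] = C(195, 3)·p³ ≈ 1216865 · 1.33723586e-09 ≈ 0.001627.
Since α = 3/2 > 1, p = c/n^{3/2} = o(1/n) is below the triangle threshold p ~ 1/n. Asymptotically E[X] ~ (c³/6)·n^{3(1−α)} = (3³/6)·n^{-1.5} → 0, so by Markov's inequality G has no triangles w.h.p.

E[X] ≈ 0.001627; in regime p = Θ(1/n^{3/2}) E[X] tends to 0 (below the triangle threshold p ~ 1/n).


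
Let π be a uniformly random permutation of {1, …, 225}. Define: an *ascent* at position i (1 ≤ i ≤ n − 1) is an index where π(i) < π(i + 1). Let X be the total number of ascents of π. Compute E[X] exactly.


Write X = Σ X_I over i = 1, …, 224, with X_I the indicator of one ascent.
There are 224 indicators.
For each fixed i, the pair (π(i), π(i+1)) is a uniformly random ordered pair of distinct values from {1, …, 225}; by symmetry P[π(i) < π(i+1)] = 1/2.
By linearity: E[X] = 224 · (1/2) = (225 − 1) · (1/2) = 112 ≈ 112.00000.

E[X] = 112 = 112.00000.


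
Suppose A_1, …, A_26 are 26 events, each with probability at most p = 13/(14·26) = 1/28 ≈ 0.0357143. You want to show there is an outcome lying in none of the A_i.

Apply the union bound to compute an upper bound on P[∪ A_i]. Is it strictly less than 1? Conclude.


Union bound: P[∪_{i=1}^{26} A_i] ≤ Σ_i P[A_i] ≤ 26·p = 26·(1/28) = 13/14.
Numerically: 13/14 ≈ 0.9285714.
Is 13/14 < 1? YES.
Since P[∪ A_i] ≤ 13/14 < 1, the complement has P[∩ A_i^c] ≥ 1 − 13/14 = 1/14 > 0, so some outcome avoids every A_i.

26·p = 13/14 ≈ 0.9285714; existence CERTIFIED by the union bound.


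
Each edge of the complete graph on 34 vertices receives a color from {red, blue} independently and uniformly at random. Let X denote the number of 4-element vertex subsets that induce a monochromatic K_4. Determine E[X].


Let X = Σ_S X_S over the C(34, 4) = 46376 subsets S of size 4, where X_S = 1 if the K_4 on S is monochromatic.
For a fixed S, the K_4 on S has C(4, 2) = 6 edges. P[all 6 edges red] = (1/2)^6, and likewise for blue, so P[monochromatic] = 2·(1/2)^6 = 2^{1 − 6} = 1/32.
Summing: E[X] = C(34, 4) · 2^{1 − 6} = 46376 · 1/32 = 5797/4.
Numerically: E[X] ≈ 1449.250.

E[X] = C(34,4)·2^(1−C(4,2)) = 5797/4 ≈ 1449.250.


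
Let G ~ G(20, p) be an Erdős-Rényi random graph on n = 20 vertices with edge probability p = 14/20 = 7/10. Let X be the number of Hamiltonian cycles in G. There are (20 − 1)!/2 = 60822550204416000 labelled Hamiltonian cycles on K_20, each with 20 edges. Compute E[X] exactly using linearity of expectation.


K_20 has (20 − 1)!/2 = 60822550204416000 labelled Hamiltonian cycles.
For each such Hamiltonian cycle H, let X_H = 1 if all 20 edges of H are present in G. Then P[X_H = 1] = p^{20} = (7/10)^{20} = 79792266297612001/100000000000000000000.
By linearity of expectation: E[X] = Σ_H E[X_H] = 60822550204416000 · p^{20} = 60822550204416000 · 79792266297612001/100000000000000000000 = 1184855742873690605203907421/24414062500000.
Numerically: E[X] ≈ 4.85e+13.

E[X] = 60822550204416000 · (7/10)^{20} = 1184855742873690605203907421/24414062500000 ≈ 4.85e+13.


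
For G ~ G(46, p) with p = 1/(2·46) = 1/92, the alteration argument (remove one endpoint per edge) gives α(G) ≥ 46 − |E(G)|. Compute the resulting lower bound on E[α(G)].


E[|E(G)|] = C(46, 2)·p = 1035 · (1/92) = 45/4.
E[α(G)] ≥ n − E[|E(G)|] = 46 − 45/4 = 139/4.
Numerically: ≈ 34.750.
(This is only a lower bound; the true E[α(G)] may be larger.)

E[α(G)] ≥ 139/4 ≈ 34.750.


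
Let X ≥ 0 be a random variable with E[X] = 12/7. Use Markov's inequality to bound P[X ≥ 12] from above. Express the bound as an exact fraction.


μ = E[X] = 12/7, a = 12.
Markov: P[X ≥ 12] ≤ μ/a = (12/7)/12 = 1/7.
Numerically: ≈ 0.143.
(Since a = 12 > μ = 1.714, the bound 1/7 is < 1 and informative.)

P[X ≥ 12] ≤ 1/7 ≈ 0.143.


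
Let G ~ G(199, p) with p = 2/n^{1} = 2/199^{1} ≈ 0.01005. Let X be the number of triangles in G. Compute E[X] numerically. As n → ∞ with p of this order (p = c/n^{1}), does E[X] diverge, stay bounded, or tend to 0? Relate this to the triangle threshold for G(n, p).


Number of potential triangles: C(199, 3) = 1293699.
Each occurs with probability p³ ≈ (0.01005)³ ≈ 1.015151e-06.
By linearity: E[X] = C(199, 3)·p³ ≈ 1293699 · 1.015151e-06 ≈ 1.3133.
Here α = 1, so p = 2/n is exactly at the triangle threshold p ~ 1/n. Asymptotically E[X] → c³/6 = 2³/6 = 4/3 ≈ 1.3333, a bounded constant. In this regime the triangle count is asymptotically Poisson(c³/6).

E[X] ≈ 1.3133; in regime p = Θ(1/n^{1}) E[X] stays bounded (at the triangle threshold p ~ 1/n).


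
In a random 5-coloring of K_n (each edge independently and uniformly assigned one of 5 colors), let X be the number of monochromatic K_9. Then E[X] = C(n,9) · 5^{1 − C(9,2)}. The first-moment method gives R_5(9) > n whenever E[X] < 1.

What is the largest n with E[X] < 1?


We need C(n, 9) · 5^{1 − 36} < 1, i.e. C(n, 9) < 5^{36 − 1} = 2910383045673370361328125.
Check values of n near the boundary:
  n = 2169: C(2169, 9) = 2879753360044504243499683; 2879753360044504243499683 < 2910383045673370361328125? YES
  n = 2170: C(2170, 9) = 2891746779868845075610510; 2891746779868845075610510 < 2910383045673370361328125? YES
  n = 2171: C(2171, 9) = 2903784578674959601827205; 2903784578674959601827205 < 2910383045673370361328125? YES
  n = 2172: C(2172, 9) = 2915866900084148060642020; 2915866900084148060642020 < 2910383045673370361328125? NO
The largest n with C(n, 9) < 2910383045673370361328125 is n = 2171 (where E[X] = 580756915734991920365441/582076609134674072265625 ≈ 0.99773). Hence R_5(9) > 2171, i.e. R_5(9) ≥ 2172.

Largest n = 2171; hence R_5(9) > 2171.


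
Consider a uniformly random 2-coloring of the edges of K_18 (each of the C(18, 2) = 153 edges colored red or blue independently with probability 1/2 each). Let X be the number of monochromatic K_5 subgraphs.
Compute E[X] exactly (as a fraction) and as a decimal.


Let X = Σ_S X_S over the C(18, 5) = 8568 subsets S of size 5, where X_S = 1 if the K_5 on S is monochromatic.
For a fixed S, the K_5 on S has C(5, 2) = 10 edges. P[all 10 edges red] = (1/2)^10, and likewise for blue, so P[monochromatic] = 2·(1/2)^10 = 2^{1 − 10} = 1/512.
By linearity of expectation: E[X] = C(18, 5) · 2^{1 − 10} = 8568 · 1/512 = 1071/64.
Numerically: E[X] ≈ 16.73438.

E[X] = C(18,5)·2^(1−C(5,2)) = 1071/64 ≈ 16.73438.


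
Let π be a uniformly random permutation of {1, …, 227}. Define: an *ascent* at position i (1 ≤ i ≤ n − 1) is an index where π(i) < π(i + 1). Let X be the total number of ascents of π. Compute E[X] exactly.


Write X = Σ X_I over i = 1, …, 226, with X_I the indicator of one ascent.
There are 226 indicators.
For each fixed i, the pair (π(i), π(i+1)) is a uniformly random ordered pair of distinct values from {1, …, 227}; by symmetry P[π(i) < π(i+1)] = 1/2.
By linearity: E[X] = 226 · (1/2) = (227 − 1) · (1/2) = 113 ≈ 113.000000.

E[X] = 113 = 113.000000.


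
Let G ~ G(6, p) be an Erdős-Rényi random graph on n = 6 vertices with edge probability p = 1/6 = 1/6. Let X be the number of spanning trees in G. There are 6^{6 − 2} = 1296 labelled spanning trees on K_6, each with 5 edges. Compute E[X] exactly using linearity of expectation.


K_6 has 6^{6 − 2} = 1296 labelled spanning trees.
For each such spanning tree H, let X_H = 1 if all 5 edges of H are present in G. Then P[X_H = 1] = p^{5} = (1/6)^{5} = 1/7776.
By linearity: E[X] = Σ_H E[X_H] = 1296 · p^{5} = 1296 · 1/7776 = 1/6.
Numerically: E[X] ≈ 0.1667.

E[X] = 1296 · (1/6)^{5} = 1/6 ≈ 0.1667.


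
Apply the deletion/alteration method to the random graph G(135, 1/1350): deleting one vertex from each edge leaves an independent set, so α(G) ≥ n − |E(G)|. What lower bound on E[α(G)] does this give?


E[|E(G)|] = C(135, 2)·p = 9045 · (1/1350) = 67/10.
E[α(G)] ≥ n − E[|E(G)|] = 135 − 67/10 = 1283/10.
Numerically: ≈ 128.3000.
(This is only a lower bound; the true E[α(G)] may be larger.)

E[α(G)] ≥ 1283/10 ≈ 128.3000.


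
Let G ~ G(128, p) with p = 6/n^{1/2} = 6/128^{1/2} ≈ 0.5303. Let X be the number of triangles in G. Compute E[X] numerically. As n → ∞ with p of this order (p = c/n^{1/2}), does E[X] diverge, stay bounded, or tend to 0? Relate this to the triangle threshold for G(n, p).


Number of potential triangles: C(128, 3) = 341376.
Each occurs with probability p³ ≈ (0.5303)³ ≈ 1.491553e-01.
By linearity: E[X] = C(128, 3)·p³ ≈ 341376 · 1.491553e-01 ≈ 50918.0522.
Since α = 1/2 < 1, p = c/n^{1/2} ≫ 1/n is above the triangle threshold p ~ 1/n. Asymptotically E[X] ~ (c³/6)·n^{3(1−α)} = (6³/6)·n^{1.5} → ∞; triangles are abundant w.h.p.

E[X] ≈ 50918.0522; in regime p = Θ(1/n^{1/2}) E[X] diverges (above the triangle threshold p ~ 1/n).


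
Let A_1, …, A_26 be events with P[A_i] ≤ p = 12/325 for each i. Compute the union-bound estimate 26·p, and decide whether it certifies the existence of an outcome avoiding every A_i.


Union bound: P[∪_{i=1}^{26} A_i] ≤ Σ_i P[A_i] ≤ 26·p = 26·(12/325) = 24/25.
Numerically: 24/25 ≈ 0.9600000.
Is 24/25 < 1? YES.
Since P[∪ A_i] ≤ 24/25 < 1, the complement has P[∩ A_i^c] ≥ 1 − 24/25 = 1/25 > 0, so some outcome avoids every A_i.

26·p = 24/25 ≈ 0.9600000; existence CERTIFIED by the union bound.


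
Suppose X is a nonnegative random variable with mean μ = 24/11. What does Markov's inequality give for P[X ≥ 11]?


μ = E[X] = 24/11, a = 11.
Markov: P[X ≥ 11] ≤ μ/a = (24/11)/11 = 24/121.
Numerically: ≈ 0.198.
(Since a = 11 > μ = 2.182, the bound 24/121 is < 1 and informative.)

P[X ≥ 11] ≤ 24/121 ≈ 0.198.


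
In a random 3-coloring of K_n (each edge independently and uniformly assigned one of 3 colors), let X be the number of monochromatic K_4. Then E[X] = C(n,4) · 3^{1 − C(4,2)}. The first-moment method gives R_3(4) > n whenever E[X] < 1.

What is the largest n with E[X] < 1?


We need C(n, 4) · 3^{1 − 6} < 1, i.e. C(n, 4) < 3^{6 − 1} = 243.
Check values of n near the boundary:
  n = 9: C(9, 4) = 126; 126 < 243? YES
  n = 10: C(10, 4) = 210; 210 < 243? YES
  n = 11: C(11, 4) = 330; 330 < 243? NO
The largest n with C(n, 4) < 243 is n = 10 (where E[X] = 70/81 ≈ 0.864). Hence R_3(4) > 10, i.e. R_3(4) ≥ 11.

Largest n = 10; hence R_3(4) > 10.


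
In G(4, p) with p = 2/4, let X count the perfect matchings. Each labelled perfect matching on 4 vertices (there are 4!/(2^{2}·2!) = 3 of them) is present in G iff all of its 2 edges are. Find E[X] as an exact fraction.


K_4 has 4!/(2^{2}·2!) = 3 labelled perfect matchings.
For each such perfect matching H, let X_H = 1 if all 2 edges of H are present in G. Then P[X_H = 1] = p^{2} = (1/2)^{2} = 1/4.
By linearity of expectation: E[X] = Σ_H E[X_H] = 3 · p^{2} = 3 · 1/4 = 3/4.
Numerically: E[X] ≈ 0.75.

E[X] = 3 · (1/2)^{2} = 3/4 ≈ 0.75.


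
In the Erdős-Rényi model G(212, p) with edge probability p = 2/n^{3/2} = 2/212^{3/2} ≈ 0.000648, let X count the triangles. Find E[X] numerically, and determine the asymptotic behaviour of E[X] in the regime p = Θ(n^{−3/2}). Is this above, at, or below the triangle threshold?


Number of potential triangles: C(212, 3) = 1565620.
Each occurs with probability p³ ≈ (0.000648)³ ≈ 2.72006e-10.
By linearity: E[X] = C(212, 3)·p³ ≈ 1565620 · 2.72006e-10 ≈ 0.000.
Since α = 3/2 > 1, p = c/n^{3/2} = o(1/n) is below the triangle threshold p ~ 1/n. Asymptotically E[X] ~ (c³/6)·n^{3(1−α)} = (2³/6)·n^{-1.5} → 0, so by Markov's inequality G has no triangles w.h.p.

E[X] ≈ 0.000; in regime p = Θ(1/n^{3/2}) E[X] tends to 0 (below the triangle threshold p ~ 1/n).


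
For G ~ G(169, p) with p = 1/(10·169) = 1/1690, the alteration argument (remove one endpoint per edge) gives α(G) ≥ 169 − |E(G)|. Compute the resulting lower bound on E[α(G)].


E[|E(G)|] = C(169, 2)·p = 14196 · (1/1690) = 42/5.
E[α(G)] ≥ n − E[|E(G)|] = 169 − 42/5 = 803/5.
Numerically: ≈ 160.60000.
(This is only a lower bound; the true E[α(G)] may be larger.)

E[α(G)] ≥ 803/5 ≈ 160.60000.


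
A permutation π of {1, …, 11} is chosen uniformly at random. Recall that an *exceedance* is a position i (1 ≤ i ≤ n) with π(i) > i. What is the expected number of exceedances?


Write X = Σ_{i=1}^{11} X_i, where X_i = 1_{π(i) > i}.
For each fixed i, π(i) is uniform over {1, …, 11} (marginal of a uniform permutation), so P[π(i) > i] = (n − i)/n. Summing: Σ_{i=1}^{11} (n − i)/n = (0 + 1 + … + 10)/11 = 11(11 − 1)/(2·11) = (11 − 1)/2.
Hence E[X] = Σ_{i=1}^{11} (11 − i)/11 = 5 ≈ 5.00000.

E[X] = 5 = 5.00000.


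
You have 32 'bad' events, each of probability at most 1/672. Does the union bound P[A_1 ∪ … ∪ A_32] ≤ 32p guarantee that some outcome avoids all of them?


Union bound: P[∪_{i=1}^{32} A_i] ≤ Σ_i P[A_i] ≤ 32·p = 32·(1/672) = 1/21.
Numerically: 1/21 ≈ 0.047619.
Is 1/21 < 1? YES.
Since P[∪ A_i] ≤ 1/21 < 1, the complement has P[∩ A_i^c] ≥ 1 − 1/21 = 20/21 > 0, so some outcome avoids every A_i.

32·p = 1/21 ≈ 0.047619; existence CERTIFIED by the union bound.


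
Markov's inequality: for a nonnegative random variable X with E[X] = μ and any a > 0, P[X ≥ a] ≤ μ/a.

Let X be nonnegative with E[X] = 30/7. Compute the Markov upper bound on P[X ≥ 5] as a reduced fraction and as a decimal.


μ = E[X] = 30/7, a = 5.
Markov: P[X ≥ 5] ≤ μ/a = (30/7)/5 = 6/7.
Numerically: ≈ 0.857.
(Since a = 5 > μ = 4.286, the bound 6/7 is < 1 and informative.)

P[X ≥ 5] ≤ 6/7 ≈ 0.857.


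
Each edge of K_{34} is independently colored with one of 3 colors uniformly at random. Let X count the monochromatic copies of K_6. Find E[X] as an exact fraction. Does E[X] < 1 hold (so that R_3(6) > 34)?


E[X] = C(34, 6) · 3^{1 − 15} = 1344904 · 3^{−14} = 1344904/4782969.
As a reduced fraction: E[X] = 1344904/4782969 ≈ 0.281186.
Is E[X] < 1? YES.
Since E[X] < 1, there exists a 3-coloring of K_{34} with no monochromatic K_6; hence R_3(6) > 34.

E[X] = 1344904/4782969 ≈ 0.281186; E[X] < 1, so R_3(6) > 34.


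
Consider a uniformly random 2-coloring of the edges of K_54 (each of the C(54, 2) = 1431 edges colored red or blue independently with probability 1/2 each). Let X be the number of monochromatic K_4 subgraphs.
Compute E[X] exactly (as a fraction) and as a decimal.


Let X = Σ_S X_S over the C(54, 4) = 316251 subsets S of size 4, where X_S = 1 if the K_4 on S is monochromatic.
For a fixed S, the K_4 on S has C(4, 2) = 6 edges. P[all 6 edges red] = (1/2)^6, and likewise for blue, so P[monochromatic] = 2·(1/2)^6 = 2^{1 − 6} = 1/32.
By linearity: E[X] = C(54, 4) · 2^{1 − 6} = 316251 · 1/32 = 316251/32.
Numerically: E[X] ≈ 9882.843750.

E[X] = C(54,4)·2^(1−C(4,2)) = 316251/32 ≈ 9882.843750.


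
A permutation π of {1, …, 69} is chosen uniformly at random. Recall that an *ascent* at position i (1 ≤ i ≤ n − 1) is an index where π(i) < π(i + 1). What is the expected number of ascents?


Write X = Σ X_I over i = 1, …, 68, with X_I the indicator of one ascent.
There are 68 indicators.
For each fixed i, the pair (π(i), π(i+1)) is a uniformly random ordered pair of distinct values from {1, …, 69}; by symmetry P[π(i) < π(i+1)] = 1/2.
By linearity: E[X] = 68 · (1/2) = (69 − 1) · (1/2) = 34 ≈ 34.000000.

E[X] = 34 = 34.000000.


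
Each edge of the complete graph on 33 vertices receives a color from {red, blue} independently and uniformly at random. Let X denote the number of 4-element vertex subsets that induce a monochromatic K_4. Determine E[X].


Let X = Σ_S X_S over the C(33, 4) = 40920 subsets S of size 4, where X_S = 1 if the K_4 on S is monochromatic.
For a fixed S, the K_4 on S has C(4, 2) = 6 edges. P[all 6 edges red] = (1/2)^6, and likewise for blue, so P[monochromatic] = 2·(1/2)^6 = 2^{1 − 6} = 1/32.
By linearity of expectation: E[X] = C(33, 4) · 2^{1 − 6} = 40920 · 1/32 = 5115/4.
Numerically: E[X] ≈ 1278.75000.

E[X] = C(33,4)·2^(1−C(4,2)) = 5115/4 ≈ 1278.75000.
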